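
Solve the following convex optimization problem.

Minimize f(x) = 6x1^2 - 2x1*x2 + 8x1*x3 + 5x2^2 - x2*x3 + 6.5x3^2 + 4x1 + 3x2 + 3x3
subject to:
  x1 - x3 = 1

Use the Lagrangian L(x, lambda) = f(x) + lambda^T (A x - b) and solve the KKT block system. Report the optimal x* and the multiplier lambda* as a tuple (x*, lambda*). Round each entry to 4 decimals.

Form the Lagrangian:
  L(x, lambda) = (1/2) x^T Q x + c^T x + lambda^T (A x - b)
Stationarity (grad_x L = 0): Q x + c + A^T lambda = 0.
Primal feasibility: A x = b.

This gives the KKT block system:
  [ Q   A^T ] [ x     ]   [-c ]
  [ A    0  ] [ lambda ] = [ b ]

Solving the linear system:
  x*      = (0.3192, -0.3042, -0.6808)
  lambda* = (-2.9925)
  f(x*)   = 0.6571

x* = (0.3192, -0.3042, -0.6808), lambda* = (-2.9925)


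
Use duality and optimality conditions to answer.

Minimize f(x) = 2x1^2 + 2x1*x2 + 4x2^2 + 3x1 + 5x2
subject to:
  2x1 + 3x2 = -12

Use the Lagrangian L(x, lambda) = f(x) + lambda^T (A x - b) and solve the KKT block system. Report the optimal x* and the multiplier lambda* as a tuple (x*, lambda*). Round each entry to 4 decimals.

Form the Lagrangian:
  L(x, lambda) = (1/2) x^T Q x + c^T x + lambda^T (A x - b)
Stationarity (grad_x L = 0): Q x + c + A^T lambda = 0.
Primal feasibility: A x = b.

This gives the KKT block system:
  [ Q   A^T ] [ x     ]   [-c ]
  [ A    0  ] [ lambda ] = [ b ]

Solving the linear system:
  x*      = (-2.6591, -2.2273)
  lambda* = (6.0455)
  f(x*)   = 26.7159

x* = (-2.6591, -2.2273), lambda* = (6.0455)


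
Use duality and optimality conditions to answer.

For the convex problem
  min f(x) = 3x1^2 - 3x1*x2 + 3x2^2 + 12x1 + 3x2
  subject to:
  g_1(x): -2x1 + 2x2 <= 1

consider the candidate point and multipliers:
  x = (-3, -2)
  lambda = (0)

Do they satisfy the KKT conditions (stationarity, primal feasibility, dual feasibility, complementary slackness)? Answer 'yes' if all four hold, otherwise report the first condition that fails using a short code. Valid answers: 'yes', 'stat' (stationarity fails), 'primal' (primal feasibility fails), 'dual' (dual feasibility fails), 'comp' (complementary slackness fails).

Gradient of f: grad f(x) = Q x + c = (0, 0)
Constraint values g_i(x) = a_i^T x - b_i:
  g_1((-3, -2)) = 1
Stationarity residual: grad f(x) + sum_i lambda_i a_i = (0, 0)
  -> stationarity OK
Primal feasibility (all g_i <= 0): FAILS
Dual feasibility (all lambda_i >= 0): OK
Complementary slackness (lambda_i * g_i(x) = 0 for all i): OK

Verdict: the first failing condition is primal_feasibility -> primal.

primal


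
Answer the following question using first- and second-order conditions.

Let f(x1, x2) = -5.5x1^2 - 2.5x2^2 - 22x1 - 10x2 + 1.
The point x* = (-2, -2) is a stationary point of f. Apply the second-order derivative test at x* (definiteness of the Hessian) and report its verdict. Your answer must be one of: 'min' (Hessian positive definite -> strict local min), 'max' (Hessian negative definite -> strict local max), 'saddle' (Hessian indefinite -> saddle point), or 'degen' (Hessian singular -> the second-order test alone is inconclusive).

Compute the Hessian H = grad^2 f:
  H = [[-11, 0], [0, -5]]
Verify stationarity: grad f(x*) = H x* + g = (0, 0).
Eigenvalues of H: -11, -5.
Both eigenvalues < 0, so H is negative definite -> x* is a strict local max.

max


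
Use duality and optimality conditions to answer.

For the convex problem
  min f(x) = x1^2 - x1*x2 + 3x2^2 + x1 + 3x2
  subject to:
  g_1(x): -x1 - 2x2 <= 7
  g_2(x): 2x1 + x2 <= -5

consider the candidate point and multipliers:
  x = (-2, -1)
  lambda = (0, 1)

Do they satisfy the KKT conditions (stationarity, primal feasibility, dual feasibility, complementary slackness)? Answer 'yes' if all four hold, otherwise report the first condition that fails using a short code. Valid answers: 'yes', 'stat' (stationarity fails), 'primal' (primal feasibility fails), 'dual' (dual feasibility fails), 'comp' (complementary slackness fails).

Gradient of f: grad f(x) = Q x + c = (-2, -1)
Constraint values g_i(x) = a_i^T x - b_i:
  g_1((-2, -1)) = -3
  g_2((-2, -1)) = 0
Stationarity residual: grad f(x) + sum_i lambda_i a_i = (0, 0)
  -> stationarity OK
Primal feasibility (all g_i <= 0): OK
Dual feasibility (all lambda_i >= 0): OK
Complementary slackness (lambda_i * g_i(x) = 0 for all i): OK

Verdict: yes, KKT holds.

yes


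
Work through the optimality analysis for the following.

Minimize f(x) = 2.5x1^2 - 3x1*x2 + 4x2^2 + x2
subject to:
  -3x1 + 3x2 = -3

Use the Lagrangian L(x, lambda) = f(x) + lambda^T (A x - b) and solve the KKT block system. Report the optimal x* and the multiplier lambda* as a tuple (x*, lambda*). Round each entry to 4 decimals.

Form the Lagrangian:
  L(x, lambda) = (1/2) x^T Q x + c^T x + lambda^T (A x - b)
Stationarity (grad_x L = 0): Q x + c + A^T lambda = 0.
Primal feasibility: A x = b.

This gives the KKT block system:
  [ Q   A^T ] [ x     ]   [-c ]
  [ A    0  ] [ lambda ] = [ b ]

Solving the linear system:
  x*      = (0.5714, -0.4286)
  lambda* = (1.381)
  f(x*)   = 1.8571

x* = (0.5714, -0.4286), lambda* = (1.381)


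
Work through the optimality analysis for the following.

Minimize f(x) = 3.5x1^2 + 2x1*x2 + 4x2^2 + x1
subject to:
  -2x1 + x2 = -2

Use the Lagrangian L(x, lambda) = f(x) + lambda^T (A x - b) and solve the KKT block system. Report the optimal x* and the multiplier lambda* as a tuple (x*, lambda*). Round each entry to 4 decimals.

Form the Lagrangian:
  L(x, lambda) = (1/2) x^T Q x + c^T x + lambda^T (A x - b)
Stationarity (grad_x L = 0): Q x + c + A^T lambda = 0.
Primal feasibility: A x = b.

This gives the KKT block system:
  [ Q   A^T ] [ x     ]   [-c ]
  [ A    0  ] [ lambda ] = [ b ]

Solving the linear system:
  x*      = (0.7447, -0.5106)
  lambda* = (2.5957)
  f(x*)   = 2.9681

x* = (0.7447, -0.5106), lambda* = (2.5957)


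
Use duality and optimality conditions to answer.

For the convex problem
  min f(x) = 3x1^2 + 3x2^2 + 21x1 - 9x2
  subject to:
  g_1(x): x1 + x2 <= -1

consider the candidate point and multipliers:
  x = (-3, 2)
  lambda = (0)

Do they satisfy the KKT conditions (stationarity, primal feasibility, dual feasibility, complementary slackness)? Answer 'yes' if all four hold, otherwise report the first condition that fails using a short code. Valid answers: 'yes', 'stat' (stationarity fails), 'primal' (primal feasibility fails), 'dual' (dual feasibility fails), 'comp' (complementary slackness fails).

Gradient of f: grad f(x) = Q x + c = (3, 3)
Constraint values g_i(x) = a_i^T x - b_i:
  g_1((-3, 2)) = 0
Stationarity residual: grad f(x) + sum_i lambda_i a_i = (3, 3)
  -> stationarity FAILS
Primal feasibility (all g_i <= 0): OK
Dual feasibility (all lambda_i >= 0): OK
Complementary slackness (lambda_i * g_i(x) = 0 for all i): OK

Verdict: the first failing condition is stationarity -> stat.

stat


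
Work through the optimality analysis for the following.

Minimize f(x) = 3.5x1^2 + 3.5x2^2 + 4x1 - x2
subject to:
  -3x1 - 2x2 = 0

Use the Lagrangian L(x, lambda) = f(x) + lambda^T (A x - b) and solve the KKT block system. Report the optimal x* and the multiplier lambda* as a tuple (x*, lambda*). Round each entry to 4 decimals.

Form the Lagrangian:
  L(x, lambda) = (1/2) x^T Q x + c^T x + lambda^T (A x - b)
Stationarity (grad_x L = 0): Q x + c + A^T lambda = 0.
Primal feasibility: A x = b.

This gives the KKT block system:
  [ Q   A^T ] [ x     ]   [-c ]
  [ A    0  ] [ lambda ] = [ b ]

Solving the linear system:
  x*      = (-0.2418, 0.3626)
  lambda* = (0.7692)
  f(x*)   = -0.6648

x* = (-0.2418, 0.3626), lambda* = (0.7692)


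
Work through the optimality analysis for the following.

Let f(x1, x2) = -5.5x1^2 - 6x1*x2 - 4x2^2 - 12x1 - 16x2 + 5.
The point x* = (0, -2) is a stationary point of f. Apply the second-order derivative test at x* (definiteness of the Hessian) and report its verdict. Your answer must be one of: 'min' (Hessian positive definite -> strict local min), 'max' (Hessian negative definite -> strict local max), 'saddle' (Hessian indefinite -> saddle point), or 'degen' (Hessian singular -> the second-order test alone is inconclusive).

Compute the Hessian H = grad^2 f:
  H = [[-11, -6], [-6, -8]]
Verify stationarity: grad f(x*) = H x* + g = (0, 0).
Eigenvalues of H: -15.6847, -3.3153.
Both eigenvalues < 0, so H is negative definite -> x* is a strict local max.

max


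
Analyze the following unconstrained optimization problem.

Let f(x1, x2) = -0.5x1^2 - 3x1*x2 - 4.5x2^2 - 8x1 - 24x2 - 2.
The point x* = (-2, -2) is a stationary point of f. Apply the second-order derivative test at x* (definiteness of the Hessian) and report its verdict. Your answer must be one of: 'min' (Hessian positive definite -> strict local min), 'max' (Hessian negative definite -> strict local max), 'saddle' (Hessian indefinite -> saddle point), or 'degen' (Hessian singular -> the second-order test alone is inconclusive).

Compute the Hessian H = grad^2 f:
  H = [[-1, -3], [-3, -9]]
Verify stationarity: grad f(x*) = H x* + g = (0, 0).
Eigenvalues of H: -10, 0.
H has a zero eigenvalue (singular; negative semidefinite but not definite), so H is neither positive definite, negative definite, nor indefinite. The second-order test alone is inconclusive -> degen.
(Indeed, f is constant along the null direction of H through x*, so x* is not a strict local extremum.)

degen


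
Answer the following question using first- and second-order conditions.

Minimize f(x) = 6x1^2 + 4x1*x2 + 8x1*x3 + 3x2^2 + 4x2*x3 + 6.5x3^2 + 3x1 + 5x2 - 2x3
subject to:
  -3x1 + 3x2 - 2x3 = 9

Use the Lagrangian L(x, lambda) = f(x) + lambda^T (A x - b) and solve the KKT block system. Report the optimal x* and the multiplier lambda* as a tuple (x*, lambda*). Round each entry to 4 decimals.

Form the Lagrangian:
  L(x, lambda) = (1/2) x^T Q x + c^T x + lambda^T (A x - b)
Stationarity (grad_x L = 0): Q x + c + A^T lambda = 0.
Primal feasibility: A x = b.

This gives the KKT block system:
  [ Q   A^T ] [ x     ]   [-c ]
  [ A    0  ] [ lambda ] = [ b ]

Solving the linear system:
  x*      = (-1.6457, 1.5253, 0.2565)
  lambda* = (-2.865)
  f(x*)   = 13.9809

x* = (-1.6457, 1.5253, 0.2565), lambda* = (-2.865)


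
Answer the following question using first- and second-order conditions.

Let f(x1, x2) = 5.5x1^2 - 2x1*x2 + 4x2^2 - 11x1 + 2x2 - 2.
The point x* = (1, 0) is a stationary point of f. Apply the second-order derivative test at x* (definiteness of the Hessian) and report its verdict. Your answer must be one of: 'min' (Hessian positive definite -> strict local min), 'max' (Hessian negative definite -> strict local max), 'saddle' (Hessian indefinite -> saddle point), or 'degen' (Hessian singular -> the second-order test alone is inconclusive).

Compute the Hessian H = grad^2 f:
  H = [[11, -2], [-2, 8]]
Verify stationarity: grad f(x*) = H x* + g = (0, 0).
Eigenvalues of H: 7, 12.
Both eigenvalues > 0, so H is positive definite -> x* is a strict local min.

min


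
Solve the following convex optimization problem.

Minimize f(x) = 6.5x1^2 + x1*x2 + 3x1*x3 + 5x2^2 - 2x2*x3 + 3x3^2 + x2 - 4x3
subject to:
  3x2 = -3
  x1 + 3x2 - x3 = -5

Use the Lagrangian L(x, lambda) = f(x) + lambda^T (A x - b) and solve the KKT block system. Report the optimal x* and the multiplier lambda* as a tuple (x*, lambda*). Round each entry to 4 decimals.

Form the Lagrangian:
  L(x, lambda) = (1/2) x^T Q x + c^T x + lambda^T (A x - b)
Stationarity (grad_x L = 0): Q x + c + A^T lambda = 0.
Primal feasibility: A x = b.

This gives the KKT block system:
  [ Q   A^T ] [ x     ]   [-c ]
  [ A    0  ] [ lambda ] = [ b ]

Solving the linear system:
  x*      = (-0.6, -1, 1.4)
  lambda* = (-0.4667, 4.6)
  f(x*)   = 7.5

x* = (-0.6, -1, 1.4), lambda* = (-0.4667, 4.6)


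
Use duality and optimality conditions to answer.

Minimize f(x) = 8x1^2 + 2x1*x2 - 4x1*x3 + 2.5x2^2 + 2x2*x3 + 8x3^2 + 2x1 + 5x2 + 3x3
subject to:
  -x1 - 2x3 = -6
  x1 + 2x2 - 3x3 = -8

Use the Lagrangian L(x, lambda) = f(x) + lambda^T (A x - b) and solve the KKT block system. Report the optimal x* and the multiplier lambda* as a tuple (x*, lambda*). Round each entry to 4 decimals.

Form the Lagrangian:
  L(x, lambda) = (1/2) x^T Q x + c^T x + lambda^T (A x - b)
Stationarity (grad_x L = 0): Q x + c + A^T lambda = 0.
Primal feasibility: A x = b.

This gives the KKT block system:
  [ Q   A^T ] [ x     ]   [-c ]
  [ A    0  ] [ lambda ] = [ b ]

Solving the linear system:
  x*      = (1.7697, -1.7122, 2.1151)
  lambda* = (16.3262, -2.1045)
  f(x*)   = 41.2228

x* = (1.7697, -1.7122, 2.1151), lambda* = (16.3262, -2.1045)


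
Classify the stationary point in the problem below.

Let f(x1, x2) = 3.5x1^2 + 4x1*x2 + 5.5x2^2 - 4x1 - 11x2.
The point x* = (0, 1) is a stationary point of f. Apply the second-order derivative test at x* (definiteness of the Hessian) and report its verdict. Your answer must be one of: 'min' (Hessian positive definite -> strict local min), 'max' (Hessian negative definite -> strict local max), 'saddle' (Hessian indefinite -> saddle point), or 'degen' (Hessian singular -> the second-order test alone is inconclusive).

Compute the Hessian H = grad^2 f:
  H = [[7, 4], [4, 11]]
Verify stationarity: grad f(x*) = H x* + g = (0, 0).
Eigenvalues of H: 4.5279, 13.4721.
Both eigenvalues > 0, so H is positive definite -> x* is a strict local min.

min


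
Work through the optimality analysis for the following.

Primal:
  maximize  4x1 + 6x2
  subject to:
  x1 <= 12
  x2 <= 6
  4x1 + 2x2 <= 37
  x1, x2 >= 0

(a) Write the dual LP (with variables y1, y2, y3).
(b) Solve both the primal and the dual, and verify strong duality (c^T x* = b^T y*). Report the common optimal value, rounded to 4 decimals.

The standard primal-dual pair for 'max c^T x s.t. A x <= b, x >= 0' is:
  Dual:  min b^T y  s.t.  A^T y >= c,  y >= 0.

So the dual LP is:
  minimize  12y1 + 6y2 + 37y3
  subject to:
    y1 + 4y3 >= 4
    y2 + 2y3 >= 6
    y1, y2, y3 >= 0

Solving the primal: x* = (6.25, 6).
  primal value c^T x* = 61.
Solving the dual: y* = (0, 4, 1).
  dual value b^T y* = 61.
Strong duality: c^T x* = b^T y*. Confirmed.

61


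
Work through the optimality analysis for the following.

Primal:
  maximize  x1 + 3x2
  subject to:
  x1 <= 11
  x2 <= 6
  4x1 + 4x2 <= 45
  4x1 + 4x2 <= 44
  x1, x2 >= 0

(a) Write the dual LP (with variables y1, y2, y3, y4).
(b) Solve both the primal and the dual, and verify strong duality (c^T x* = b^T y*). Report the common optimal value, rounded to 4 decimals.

The standard primal-dual pair for 'max c^T x s.t. A x <= b, x >= 0' is:
  Dual:  min b^T y  s.t.  A^T y >= c,  y >= 0.

So the dual LP is:
  minimize  11y1 + 6y2 + 45y3 + 44y4
  subject to:
    y1 + 4y3 + 4y4 >= 1
    y2 + 4y3 + 4y4 >= 3
    y1, y2, y3, y4 >= 0

Solving the primal: x* = (5, 6).
  primal value c^T x* = 23.
Solving the dual: y* = (0, 2, 0, 0.25).
  dual value b^T y* = 23.
Strong duality: c^T x* = b^T y*. Confirmed.

23


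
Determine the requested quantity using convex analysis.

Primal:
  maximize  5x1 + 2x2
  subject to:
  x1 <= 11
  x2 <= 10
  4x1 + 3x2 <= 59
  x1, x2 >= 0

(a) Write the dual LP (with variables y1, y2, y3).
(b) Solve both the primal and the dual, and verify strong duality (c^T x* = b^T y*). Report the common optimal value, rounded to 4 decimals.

The standard primal-dual pair for 'max c^T x s.t. A x <= b, x >= 0' is:
  Dual:  min b^T y  s.t.  A^T y >= c,  y >= 0.

So the dual LP is:
  minimize  11y1 + 10y2 + 59y3
  subject to:
    y1 + 4y3 >= 5
    y2 + 3y3 >= 2
    y1, y2, y3 >= 0

Solving the primal: x* = (11, 5).
  primal value c^T x* = 65.
Solving the dual: y* = (2.3333, 0, 0.6667).
  dual value b^T y* = 65.
Strong duality: c^T x* = b^T y*. Confirmed.

65


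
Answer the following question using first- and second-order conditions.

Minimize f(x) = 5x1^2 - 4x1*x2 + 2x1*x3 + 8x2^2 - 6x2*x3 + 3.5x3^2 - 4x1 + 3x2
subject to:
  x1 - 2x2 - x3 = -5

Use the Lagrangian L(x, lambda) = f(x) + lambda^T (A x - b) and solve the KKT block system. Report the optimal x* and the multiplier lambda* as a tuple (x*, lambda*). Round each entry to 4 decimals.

Form the Lagrangian:
  L(x, lambda) = (1/2) x^T Q x + c^T x + lambda^T (A x - b)
Stationarity (grad_x L = 0): Q x + c + A^T lambda = 0.
Primal feasibility: A x = b.

This gives the KKT block system:
  [ Q   A^T ] [ x     ]   [-c ]
  [ A    0  ] [ lambda ] = [ b ]

Solving the linear system:
  x*      = (-0.1118, 1.3804, 2.1273)
  lambda* = (6.3851)
  f(x*)   = 18.257

x* = (-0.1118, 1.3804, 2.1273), lambda* = (6.3851)


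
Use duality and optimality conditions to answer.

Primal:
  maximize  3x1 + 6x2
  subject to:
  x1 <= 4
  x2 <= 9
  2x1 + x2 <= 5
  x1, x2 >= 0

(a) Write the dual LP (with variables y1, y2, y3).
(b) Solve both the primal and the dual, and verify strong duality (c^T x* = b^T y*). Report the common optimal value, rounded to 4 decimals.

The standard primal-dual pair for 'max c^T x s.t. A x <= b, x >= 0' is:
  Dual:  min b^T y  s.t.  A^T y >= c,  y >= 0.

So the dual LP is:
  minimize  4y1 + 9y2 + 5y3
  subject to:
    y1 + 2y3 >= 3
    y2 + y3 >= 6
    y1, y2, y3 >= 0

Solving the primal: x* = (0, 5).
  primal value c^T x* = 30.
Solving the dual: y* = (0, 0, 6).
  dual value b^T y* = 30.
Strong duality: c^T x* = b^T y*. Confirmed.

30


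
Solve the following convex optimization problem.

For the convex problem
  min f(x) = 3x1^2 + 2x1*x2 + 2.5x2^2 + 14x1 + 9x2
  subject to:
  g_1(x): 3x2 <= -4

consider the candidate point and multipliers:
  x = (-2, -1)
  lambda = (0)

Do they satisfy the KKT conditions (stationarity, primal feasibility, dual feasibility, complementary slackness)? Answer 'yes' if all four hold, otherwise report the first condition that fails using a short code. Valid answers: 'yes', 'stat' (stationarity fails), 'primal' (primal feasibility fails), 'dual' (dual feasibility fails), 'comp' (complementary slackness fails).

Gradient of f: grad f(x) = Q x + c = (0, 0)
Constraint values g_i(x) = a_i^T x - b_i:
  g_1((-2, -1)) = 1
Stationarity residual: grad f(x) + sum_i lambda_i a_i = (0, 0)
  -> stationarity OK
Primal feasibility (all g_i <= 0): FAILS
Dual feasibility (all lambda_i >= 0): OK
Complementary slackness (lambda_i * g_i(x) = 0 for all i): OK

Verdict: the first failing condition is primal_feasibility -> primal.

primal


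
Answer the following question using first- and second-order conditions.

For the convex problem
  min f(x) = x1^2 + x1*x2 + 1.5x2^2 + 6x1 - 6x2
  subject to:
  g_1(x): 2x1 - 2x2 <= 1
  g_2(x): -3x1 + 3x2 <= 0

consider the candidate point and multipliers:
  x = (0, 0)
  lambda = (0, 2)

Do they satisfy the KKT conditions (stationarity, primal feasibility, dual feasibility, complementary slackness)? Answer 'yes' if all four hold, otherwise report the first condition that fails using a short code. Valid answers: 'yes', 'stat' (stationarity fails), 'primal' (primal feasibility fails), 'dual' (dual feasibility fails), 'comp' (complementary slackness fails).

Gradient of f: grad f(x) = Q x + c = (6, -6)
Constraint values g_i(x) = a_i^T x - b_i:
  g_1((0, 0)) = -1
  g_2((0, 0)) = 0
Stationarity residual: grad f(x) + sum_i lambda_i a_i = (0, 0)
  -> stationarity OK
Primal feasibility (all g_i <= 0): OK
Dual feasibility (all lambda_i >= 0): OK
Complementary slackness (lambda_i * g_i(x) = 0 for all i): OK

Verdict: yes, KKT holds.

yes


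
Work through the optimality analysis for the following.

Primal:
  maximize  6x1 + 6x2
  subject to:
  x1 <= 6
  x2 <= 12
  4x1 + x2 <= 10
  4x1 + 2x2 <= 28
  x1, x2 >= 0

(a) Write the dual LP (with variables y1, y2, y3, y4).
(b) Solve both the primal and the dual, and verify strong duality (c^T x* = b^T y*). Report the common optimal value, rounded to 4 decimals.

The standard primal-dual pair for 'max c^T x s.t. A x <= b, x >= 0' is:
  Dual:  min b^T y  s.t.  A^T y >= c,  y >= 0.

So the dual LP is:
  minimize  6y1 + 12y2 + 10y3 + 28y4
  subject to:
    y1 + 4y3 + 4y4 >= 6
    y2 + y3 + 2y4 >= 6
    y1, y2, y3, y4 >= 0

Solving the primal: x* = (0, 10).
  primal value c^T x* = 60.
Solving the dual: y* = (0, 0, 6, 0).
  dual value b^T y* = 60.
Strong duality: c^T x* = b^T y*. Confirmed.

60


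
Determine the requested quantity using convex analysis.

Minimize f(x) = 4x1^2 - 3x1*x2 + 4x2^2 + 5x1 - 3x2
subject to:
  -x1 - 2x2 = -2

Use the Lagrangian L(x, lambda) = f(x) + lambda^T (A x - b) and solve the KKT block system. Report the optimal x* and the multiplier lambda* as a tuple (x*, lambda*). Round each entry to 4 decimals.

Form the Lagrangian:
  L(x, lambda) = (1/2) x^T Q x + c^T x + lambda^T (A x - b)
Stationarity (grad_x L = 0): Q x + c + A^T lambda = 0.
Primal feasibility: A x = b.

This gives the KKT block system:
  [ Q   A^T ] [ x     ]   [-c ]
  [ A    0  ] [ lambda ] = [ b ]

Solving the linear system:
  x*      = (0.0385, 0.9808)
  lambda* = (2.3654)
  f(x*)   = 0.9904

x* = (0.0385, 0.9808), lambda* = (2.3654)


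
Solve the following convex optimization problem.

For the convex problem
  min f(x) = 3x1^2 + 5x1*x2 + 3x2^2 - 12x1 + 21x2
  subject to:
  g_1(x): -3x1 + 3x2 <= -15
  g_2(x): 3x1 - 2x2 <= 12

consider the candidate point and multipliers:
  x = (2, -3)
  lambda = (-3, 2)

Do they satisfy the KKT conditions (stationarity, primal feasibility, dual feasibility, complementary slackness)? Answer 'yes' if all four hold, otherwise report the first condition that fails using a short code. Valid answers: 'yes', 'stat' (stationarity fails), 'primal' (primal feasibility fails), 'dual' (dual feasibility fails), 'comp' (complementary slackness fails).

Gradient of f: grad f(x) = Q x + c = (-15, 13)
Constraint values g_i(x) = a_i^T x - b_i:
  g_1((2, -3)) = 0
  g_2((2, -3)) = 0
Stationarity residual: grad f(x) + sum_i lambda_i a_i = (0, 0)
  -> stationarity OK
Primal feasibility (all g_i <= 0): OK
Dual feasibility (all lambda_i >= 0): FAILS
Complementary slackness (lambda_i * g_i(x) = 0 for all i): OK

Verdict: the first failing condition is dual_feasibility -> dual.

dual


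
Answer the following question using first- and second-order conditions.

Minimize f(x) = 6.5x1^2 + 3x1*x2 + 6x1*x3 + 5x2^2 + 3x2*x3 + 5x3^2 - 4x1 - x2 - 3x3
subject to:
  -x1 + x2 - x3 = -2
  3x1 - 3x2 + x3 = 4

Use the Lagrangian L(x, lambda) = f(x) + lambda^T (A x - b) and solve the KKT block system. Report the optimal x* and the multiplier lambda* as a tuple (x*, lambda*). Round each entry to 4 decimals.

Form the Lagrangian:
  L(x, lambda) = (1/2) x^T Q x + c^T x + lambda^T (A x - b)
Stationarity (grad_x L = 0): Q x + c + A^T lambda = 0.
Primal feasibility: A x = b.

This gives the KKT block system:
  [ Q   A^T ] [ x     ]   [-c ]
  [ A    0  ] [ lambda ] = [ b ]

Solving the linear system:
  x*      = (0.3103, -0.6897, 1)
  lambda* = (8.2069, 1.4138)
  f(x*)   = 3.6034

x* = (0.3103, -0.6897, 1), lambda* = (8.2069, 1.4138)


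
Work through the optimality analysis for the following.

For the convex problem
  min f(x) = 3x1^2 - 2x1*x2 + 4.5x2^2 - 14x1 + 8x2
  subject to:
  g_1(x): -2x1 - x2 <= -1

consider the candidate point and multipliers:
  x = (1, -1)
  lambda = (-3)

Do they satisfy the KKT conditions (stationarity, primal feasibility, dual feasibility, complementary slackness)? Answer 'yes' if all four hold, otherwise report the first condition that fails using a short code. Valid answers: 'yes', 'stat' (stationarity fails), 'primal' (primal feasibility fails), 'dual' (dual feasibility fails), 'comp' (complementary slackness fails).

Gradient of f: grad f(x) = Q x + c = (-6, -3)
Constraint values g_i(x) = a_i^T x - b_i:
  g_1((1, -1)) = 0
Stationarity residual: grad f(x) + sum_i lambda_i a_i = (0, 0)
  -> stationarity OK
Primal feasibility (all g_i <= 0): OK
Dual feasibility (all lambda_i >= 0): FAILS
Complementary slackness (lambda_i * g_i(x) = 0 for all i): OK

Verdict: the first failing condition is dual_feasibility -> dual.

dual


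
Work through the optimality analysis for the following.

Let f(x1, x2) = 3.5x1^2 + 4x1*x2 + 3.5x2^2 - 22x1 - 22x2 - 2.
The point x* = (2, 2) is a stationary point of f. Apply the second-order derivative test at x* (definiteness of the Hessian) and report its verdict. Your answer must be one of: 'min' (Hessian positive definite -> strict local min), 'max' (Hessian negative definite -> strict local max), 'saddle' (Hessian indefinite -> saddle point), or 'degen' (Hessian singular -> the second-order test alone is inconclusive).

Compute the Hessian H = grad^2 f:
  H = [[7, 4], [4, 7]]
Verify stationarity: grad f(x*) = H x* + g = (0, 0).
Eigenvalues of H: 3, 11.
Both eigenvalues > 0, so H is positive definite -> x* is a strict local min.

min


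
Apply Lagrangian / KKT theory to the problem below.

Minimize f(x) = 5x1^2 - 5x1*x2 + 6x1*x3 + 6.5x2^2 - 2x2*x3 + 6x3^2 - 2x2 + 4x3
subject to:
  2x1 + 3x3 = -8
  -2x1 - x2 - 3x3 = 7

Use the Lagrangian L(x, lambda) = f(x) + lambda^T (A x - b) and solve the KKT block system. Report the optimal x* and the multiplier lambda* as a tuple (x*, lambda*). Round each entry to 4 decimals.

Form the Lagrangian:
  L(x, lambda) = (1/2) x^T Q x + c^T x + lambda^T (A x - b)
Stationarity (grad_x L = 0): Q x + c + A^T lambda = 0.
Primal feasibility: A x = b.

This gives the KKT block system:
  [ Q   A^T ] [ x     ]   [-c ]
  [ A    0  ] [ lambda ] = [ b ]

Solving the linear system:
  x*      = (0.1364, 1, -2.7576)
  lambda* = (25.9242, 15.8333)
  f(x*)   = 41.7652

x* = (0.1364, 1, -2.7576), lambda* = (25.9242, 15.8333)


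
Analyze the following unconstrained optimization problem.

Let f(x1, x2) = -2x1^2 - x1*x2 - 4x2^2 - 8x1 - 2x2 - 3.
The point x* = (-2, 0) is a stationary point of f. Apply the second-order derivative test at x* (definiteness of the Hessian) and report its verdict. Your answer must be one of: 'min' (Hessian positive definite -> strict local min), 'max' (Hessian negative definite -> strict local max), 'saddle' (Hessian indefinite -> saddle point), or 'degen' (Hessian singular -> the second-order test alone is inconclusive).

Compute the Hessian H = grad^2 f:
  H = [[-4, -1], [-1, -8]]
Verify stationarity: grad f(x*) = H x* + g = (0, 0).
Eigenvalues of H: -8.2361, -3.7639.
Both eigenvalues < 0, so H is negative definite -> x* is a strict local max.

max


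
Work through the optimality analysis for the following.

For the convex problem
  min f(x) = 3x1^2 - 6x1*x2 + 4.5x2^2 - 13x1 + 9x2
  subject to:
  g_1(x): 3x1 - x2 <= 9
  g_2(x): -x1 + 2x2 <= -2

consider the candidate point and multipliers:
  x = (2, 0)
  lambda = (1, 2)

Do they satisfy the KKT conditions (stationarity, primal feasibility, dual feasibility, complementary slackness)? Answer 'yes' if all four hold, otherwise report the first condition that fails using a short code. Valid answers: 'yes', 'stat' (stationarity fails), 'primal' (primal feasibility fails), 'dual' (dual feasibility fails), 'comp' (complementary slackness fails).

Gradient of f: grad f(x) = Q x + c = (-1, -3)
Constraint values g_i(x) = a_i^T x - b_i:
  g_1((2, 0)) = -3
  g_2((2, 0)) = 0
Stationarity residual: grad f(x) + sum_i lambda_i a_i = (0, 0)
  -> stationarity OK
Primal feasibility (all g_i <= 0): OK
Dual feasibility (all lambda_i >= 0): OK
Complementary slackness (lambda_i * g_i(x) = 0 for all i): FAILS

Verdict: the first failing condition is complementary_slackness -> comp.

comp


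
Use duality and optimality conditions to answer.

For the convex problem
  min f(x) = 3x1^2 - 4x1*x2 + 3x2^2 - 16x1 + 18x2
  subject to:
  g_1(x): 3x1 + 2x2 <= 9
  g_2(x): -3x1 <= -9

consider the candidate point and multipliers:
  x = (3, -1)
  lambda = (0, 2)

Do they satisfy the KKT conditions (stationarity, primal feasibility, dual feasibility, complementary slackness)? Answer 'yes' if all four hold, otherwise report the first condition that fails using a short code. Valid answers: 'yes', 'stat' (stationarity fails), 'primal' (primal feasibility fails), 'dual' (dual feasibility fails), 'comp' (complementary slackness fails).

Gradient of f: grad f(x) = Q x + c = (6, 0)
Constraint values g_i(x) = a_i^T x - b_i:
  g_1((3, -1)) = -2
  g_2((3, -1)) = 0
Stationarity residual: grad f(x) + sum_i lambda_i a_i = (0, 0)
  -> stationarity OK
Primal feasibility (all g_i <= 0): OK
Dual feasibility (all lambda_i >= 0): OK
Complementary slackness (lambda_i * g_i(x) = 0 for all i): OK

Verdict: yes, KKT holds.

yes


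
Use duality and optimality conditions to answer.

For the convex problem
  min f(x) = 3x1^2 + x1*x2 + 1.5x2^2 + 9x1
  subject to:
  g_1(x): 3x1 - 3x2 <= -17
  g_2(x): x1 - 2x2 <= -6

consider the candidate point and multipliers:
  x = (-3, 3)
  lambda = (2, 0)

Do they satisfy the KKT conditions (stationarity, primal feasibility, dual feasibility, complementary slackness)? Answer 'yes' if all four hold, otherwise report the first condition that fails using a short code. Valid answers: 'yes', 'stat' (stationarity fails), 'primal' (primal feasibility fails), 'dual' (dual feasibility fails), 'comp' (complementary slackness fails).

Gradient of f: grad f(x) = Q x + c = (-6, 6)
Constraint values g_i(x) = a_i^T x - b_i:
  g_1((-3, 3)) = -1
  g_2((-3, 3)) = -3
Stationarity residual: grad f(x) + sum_i lambda_i a_i = (0, 0)
  -> stationarity OK
Primal feasibility (all g_i <= 0): OK
Dual feasibility (all lambda_i >= 0): OK
Complementary slackness (lambda_i * g_i(x) = 0 for all i): FAILS

Verdict: the first failing condition is complementary_slackness -> comp.

comp


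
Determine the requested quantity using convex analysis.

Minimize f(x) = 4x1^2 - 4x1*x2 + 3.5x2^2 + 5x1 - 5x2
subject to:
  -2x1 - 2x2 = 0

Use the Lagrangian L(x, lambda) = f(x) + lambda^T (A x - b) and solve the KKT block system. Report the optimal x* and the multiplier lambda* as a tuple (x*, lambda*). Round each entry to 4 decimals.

Form the Lagrangian:
  L(x, lambda) = (1/2) x^T Q x + c^T x + lambda^T (A x - b)
Stationarity (grad_x L = 0): Q x + c + A^T lambda = 0.
Primal feasibility: A x = b.

This gives the KKT block system:
  [ Q   A^T ] [ x     ]   [-c ]
  [ A    0  ] [ lambda ] = [ b ]

Solving the linear system:
  x*      = (-0.4348, 0.4348)
  lambda* = (-0.1087)
  f(x*)   = -2.1739

x* = (-0.4348, 0.4348), lambda* = (-0.1087)


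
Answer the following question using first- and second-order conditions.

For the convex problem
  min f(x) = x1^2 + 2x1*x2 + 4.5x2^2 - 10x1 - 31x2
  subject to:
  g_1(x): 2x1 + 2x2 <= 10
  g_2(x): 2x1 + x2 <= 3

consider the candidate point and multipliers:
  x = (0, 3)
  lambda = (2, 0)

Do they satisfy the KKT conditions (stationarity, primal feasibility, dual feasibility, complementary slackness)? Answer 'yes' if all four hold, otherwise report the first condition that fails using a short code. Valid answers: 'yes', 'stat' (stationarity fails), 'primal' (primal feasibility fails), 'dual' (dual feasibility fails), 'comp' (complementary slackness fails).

Gradient of f: grad f(x) = Q x + c = (-4, -4)
Constraint values g_i(x) = a_i^T x - b_i:
  g_1((0, 3)) = -4
  g_2((0, 3)) = 0
Stationarity residual: grad f(x) + sum_i lambda_i a_i = (0, 0)
  -> stationarity OK
Primal feasibility (all g_i <= 0): OK
Dual feasibility (all lambda_i >= 0): OK
Complementary slackness (lambda_i * g_i(x) = 0 for all i): FAILS

Verdict: the first failing condition is complementary_slackness -> comp.

comp


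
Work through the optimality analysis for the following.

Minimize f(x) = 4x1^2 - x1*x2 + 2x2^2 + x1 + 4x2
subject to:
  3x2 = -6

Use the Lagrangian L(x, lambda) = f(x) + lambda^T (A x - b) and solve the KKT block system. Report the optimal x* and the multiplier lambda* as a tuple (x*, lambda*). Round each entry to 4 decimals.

Form the Lagrangian:
  L(x, lambda) = (1/2) x^T Q x + c^T x + lambda^T (A x - b)
Stationarity (grad_x L = 0): Q x + c + A^T lambda = 0.
Primal feasibility: A x = b.

This gives the KKT block system:
  [ Q   A^T ] [ x     ]   [-c ]
  [ A    0  ] [ lambda ] = [ b ]

Solving the linear system:
  x*      = (-0.375, -2)
  lambda* = (1.2083)
  f(x*)   = -0.5625

x* = (-0.375, -2), lambda* = (1.2083)


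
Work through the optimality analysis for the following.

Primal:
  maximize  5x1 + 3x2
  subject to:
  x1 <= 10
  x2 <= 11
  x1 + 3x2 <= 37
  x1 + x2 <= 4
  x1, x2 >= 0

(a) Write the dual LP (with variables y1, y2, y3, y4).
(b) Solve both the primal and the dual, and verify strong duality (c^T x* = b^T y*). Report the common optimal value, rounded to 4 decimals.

The standard primal-dual pair for 'max c^T x s.t. A x <= b, x >= 0' is:
  Dual:  min b^T y  s.t.  A^T y >= c,  y >= 0.

So the dual LP is:
  minimize  10y1 + 11y2 + 37y3 + 4y4
  subject to:
    y1 + y3 + y4 >= 5
    y2 + 3y3 + y4 >= 3
    y1, y2, y3, y4 >= 0

Solving the primal: x* = (4, 0).
  primal value c^T x* = 20.
Solving the dual: y* = (0, 0, 0, 5).
  dual value b^T y* = 20.
Strong duality: c^T x* = b^T y*. Confirmed.

20


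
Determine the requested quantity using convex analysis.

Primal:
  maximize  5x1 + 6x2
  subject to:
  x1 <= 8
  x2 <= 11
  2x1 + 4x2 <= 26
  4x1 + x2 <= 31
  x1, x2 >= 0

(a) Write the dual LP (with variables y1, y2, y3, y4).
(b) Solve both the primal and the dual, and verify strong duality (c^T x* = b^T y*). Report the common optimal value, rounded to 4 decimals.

The standard primal-dual pair for 'max c^T x s.t. A x <= b, x >= 0' is:
  Dual:  min b^T y  s.t.  A^T y >= c,  y >= 0.

So the dual LP is:
  minimize  8y1 + 11y2 + 26y3 + 31y4
  subject to:
    y1 + 2y3 + 4y4 >= 5
    y2 + 4y3 + y4 >= 6
    y1, y2, y3, y4 >= 0

Solving the primal: x* = (7, 3).
  primal value c^T x* = 53.
Solving the dual: y* = (0, 0, 1.3571, 0.5714).
  dual value b^T y* = 53.
Strong duality: c^T x* = b^T y*. Confirmed.

53


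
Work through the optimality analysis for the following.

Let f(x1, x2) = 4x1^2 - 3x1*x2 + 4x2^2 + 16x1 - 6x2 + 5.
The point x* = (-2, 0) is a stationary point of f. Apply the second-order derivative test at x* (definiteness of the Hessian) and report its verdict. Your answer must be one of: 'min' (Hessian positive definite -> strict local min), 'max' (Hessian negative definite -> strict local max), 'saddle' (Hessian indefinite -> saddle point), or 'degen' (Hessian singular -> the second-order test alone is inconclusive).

Compute the Hessian H = grad^2 f:
  H = [[8, -3], [-3, 8]]
Verify stationarity: grad f(x*) = H x* + g = (0, 0).
Eigenvalues of H: 5, 11.
Both eigenvalues > 0, so H is positive definite -> x* is a strict local min.

min


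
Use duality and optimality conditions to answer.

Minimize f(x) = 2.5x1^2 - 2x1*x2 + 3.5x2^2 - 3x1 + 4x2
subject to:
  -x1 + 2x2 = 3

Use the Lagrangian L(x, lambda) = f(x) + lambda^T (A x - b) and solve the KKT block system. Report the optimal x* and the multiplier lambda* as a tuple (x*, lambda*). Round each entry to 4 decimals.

Form the Lagrangian:
  L(x, lambda) = (1/2) x^T Q x + c^T x + lambda^T (A x - b)
Stationarity (grad_x L = 0): Q x + c + A^T lambda = 0.
Primal feasibility: A x = b.

This gives the KKT block system:
  [ Q   A^T ] [ x     ]   [-c ]
  [ A    0  ] [ lambda ] = [ b ]

Solving the linear system:
  x*      = (-0.2632, 1.3684)
  lambda* = (-7.0526)
  f(x*)   = 13.7105

x* = (-0.2632, 1.3684), lambda* = (-7.0526)


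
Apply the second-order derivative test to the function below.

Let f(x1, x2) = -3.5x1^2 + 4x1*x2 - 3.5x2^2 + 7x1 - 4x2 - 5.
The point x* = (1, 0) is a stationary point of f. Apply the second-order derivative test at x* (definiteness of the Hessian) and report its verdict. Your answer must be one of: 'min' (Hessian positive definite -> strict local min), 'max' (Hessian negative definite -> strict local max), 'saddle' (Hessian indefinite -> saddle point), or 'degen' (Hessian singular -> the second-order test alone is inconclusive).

Compute the Hessian H = grad^2 f:
  H = [[-7, 4], [4, -7]]
Verify stationarity: grad f(x*) = H x* + g = (0, 0).
Eigenvalues of H: -11, -3.
Both eigenvalues < 0, so H is negative definite -> x* is a strict local max.

max


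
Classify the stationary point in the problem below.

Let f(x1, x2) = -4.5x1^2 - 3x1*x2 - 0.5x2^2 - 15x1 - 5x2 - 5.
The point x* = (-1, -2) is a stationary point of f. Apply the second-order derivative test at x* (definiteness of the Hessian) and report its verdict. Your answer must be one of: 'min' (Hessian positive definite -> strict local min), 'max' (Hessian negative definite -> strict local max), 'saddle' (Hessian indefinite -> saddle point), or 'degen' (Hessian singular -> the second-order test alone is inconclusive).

Compute the Hessian H = grad^2 f:
  H = [[-9, -3], [-3, -1]]
Verify stationarity: grad f(x*) = H x* + g = (0, 0).
Eigenvalues of H: -10, 0.
H has a zero eigenvalue (singular; negative semidefinite but not definite), so H is neither positive definite, negative definite, nor indefinite. The second-order test alone is inconclusive -> degen.
(Indeed, f is constant along the null direction of H through x*, so x* is not a strict local extremum.)

degen


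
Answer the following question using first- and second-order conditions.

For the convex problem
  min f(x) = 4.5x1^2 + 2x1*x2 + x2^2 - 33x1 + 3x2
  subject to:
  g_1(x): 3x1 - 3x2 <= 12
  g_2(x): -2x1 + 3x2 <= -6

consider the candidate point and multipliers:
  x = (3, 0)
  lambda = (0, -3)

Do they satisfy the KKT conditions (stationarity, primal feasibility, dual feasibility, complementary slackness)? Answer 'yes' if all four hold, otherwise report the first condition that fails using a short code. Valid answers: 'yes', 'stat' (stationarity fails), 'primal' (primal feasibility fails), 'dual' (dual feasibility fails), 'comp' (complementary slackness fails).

Gradient of f: grad f(x) = Q x + c = (-6, 9)
Constraint values g_i(x) = a_i^T x - b_i:
  g_1((3, 0)) = -3
  g_2((3, 0)) = 0
Stationarity residual: grad f(x) + sum_i lambda_i a_i = (0, 0)
  -> stationarity OK
Primal feasibility (all g_i <= 0): OK
Dual feasibility (all lambda_i >= 0): FAILS
Complementary slackness (lambda_i * g_i(x) = 0 for all i): OK

Verdict: the first failing condition is dual_feasibility -> dual.

dual


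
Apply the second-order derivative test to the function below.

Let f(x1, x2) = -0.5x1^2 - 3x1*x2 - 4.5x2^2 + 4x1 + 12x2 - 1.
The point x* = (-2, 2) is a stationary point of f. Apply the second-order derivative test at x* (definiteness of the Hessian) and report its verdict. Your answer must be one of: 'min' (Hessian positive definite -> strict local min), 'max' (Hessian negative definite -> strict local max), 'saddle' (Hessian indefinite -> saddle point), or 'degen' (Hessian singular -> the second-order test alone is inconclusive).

Compute the Hessian H = grad^2 f:
  H = [[-1, -3], [-3, -9]]
Verify stationarity: grad f(x*) = H x* + g = (0, 0).
Eigenvalues of H: -10, 0.
H has a zero eigenvalue (singular; negative semidefinite but not definite), so H is neither positive definite, negative definite, nor indefinite. The second-order test alone is inconclusive -> degen.
(Indeed, f is constant along the null direction of H through x*, so x* is not a strict local extremum.)

degen


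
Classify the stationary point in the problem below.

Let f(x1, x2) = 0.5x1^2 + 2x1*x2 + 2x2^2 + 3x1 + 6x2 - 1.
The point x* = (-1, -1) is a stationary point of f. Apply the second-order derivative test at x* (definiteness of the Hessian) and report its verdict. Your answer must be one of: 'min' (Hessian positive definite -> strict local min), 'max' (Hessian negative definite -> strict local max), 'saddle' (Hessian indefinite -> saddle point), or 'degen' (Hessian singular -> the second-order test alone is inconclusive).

Compute the Hessian H = grad^2 f:
  H = [[1, 2], [2, 4]]
Verify stationarity: grad f(x*) = H x* + g = (0, 0).
Eigenvalues of H: 0, 5.
H has a zero eigenvalue (singular; positive semidefinite but not definite), so H is neither positive definite, negative definite, nor indefinite. The second-order test alone is inconclusive -> degen.
(Indeed, f is constant along the null direction of H through x*, so x* is not a strict local extremum.)

degen


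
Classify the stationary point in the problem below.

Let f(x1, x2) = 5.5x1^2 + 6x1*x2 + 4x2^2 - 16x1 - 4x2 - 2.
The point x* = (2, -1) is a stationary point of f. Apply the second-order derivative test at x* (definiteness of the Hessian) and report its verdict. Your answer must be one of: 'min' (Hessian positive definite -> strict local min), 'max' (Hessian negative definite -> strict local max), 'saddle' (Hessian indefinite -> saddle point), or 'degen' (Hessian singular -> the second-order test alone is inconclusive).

Compute the Hessian H = grad^2 f:
  H = [[11, 6], [6, 8]]
Verify stationarity: grad f(x*) = H x* + g = (0, 0).
Eigenvalues of H: 3.3153, 15.6847.
Both eigenvalues > 0, so H is positive definite -> x* is a strict local min.

min
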